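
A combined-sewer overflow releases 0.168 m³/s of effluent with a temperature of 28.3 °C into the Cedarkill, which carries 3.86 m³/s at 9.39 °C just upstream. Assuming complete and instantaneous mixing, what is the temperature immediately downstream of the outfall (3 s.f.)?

Flow-weighted mixing: C = (Q_r C_r + Q_w C_w)/(Q_r + Q_w)
= (3.86×9.39 + 0.168×28.3)/(3.86 + 0.168) = 41.00/4.028 = 10.18 °C.

10.2 °C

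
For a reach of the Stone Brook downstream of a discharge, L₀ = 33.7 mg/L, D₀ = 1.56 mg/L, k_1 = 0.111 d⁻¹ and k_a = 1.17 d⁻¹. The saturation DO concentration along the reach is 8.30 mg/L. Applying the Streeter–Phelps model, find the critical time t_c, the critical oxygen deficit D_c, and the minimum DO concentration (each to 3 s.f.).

At the critical point dD/dt = 0, so k_1 L₀ e^(−k_1 t) = k_a D. Substituting D(t) from the Streeter–Phelps equation and solving for t gives
t_c = ln[(k_a/k_1)(1 − D₀(k_a−k_1)/(k_1 L₀))] / (k_a−k_1).
Here k_a−k_1 = 1.059 d⁻¹ and 1 − D₀(k_a−k_1)/(k_1 L₀) = 1 − 1.56×1.059/(0.111×33.7) = 0.5584, so
t_c = ln(10.54 × 0.5584) / 1.059 = 1.772 / 1.059 = 1.674 d.
L(t_c) = L₀ e^(−k_1 t_c) = 33.7 × 0.8305 = 27.99 mg/L, and at the critical point k_a D_c = k_1 L, so D_c = (0.111/1.17) × 27.99 = 2.655 mg/L.
Minimum DO = C_s − D_c = 8.30 − 2.655 = 5.645 mg/L.

t_c ≈ 1.67 d; D_c ≈ 2.66 mg/L; min DO ≈ 5.64 mg/L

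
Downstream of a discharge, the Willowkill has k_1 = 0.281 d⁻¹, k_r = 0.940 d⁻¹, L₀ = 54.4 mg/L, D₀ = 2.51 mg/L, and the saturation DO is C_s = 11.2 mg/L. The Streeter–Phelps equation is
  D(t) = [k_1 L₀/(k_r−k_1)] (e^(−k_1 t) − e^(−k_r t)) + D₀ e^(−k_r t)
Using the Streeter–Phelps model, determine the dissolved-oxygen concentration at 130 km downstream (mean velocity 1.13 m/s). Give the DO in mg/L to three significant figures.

DO ≈ 1.16 mg/L

Travel time t = x/v = 130 km / (1.13 m/s) = 130000 m / 1.13 m/s = 115000 s = 1.332 d.
k_1 L₀/(k_r−k_1) = 0.281×54.4/(0.940−0.281) = 15.29/0.6590 = 23.20 mg/L.
e^(−k_1 t) = e^(−0.281×1.332) = 0.6879; e^(−k_r t) = e^(−0.940×1.332) = 0.2860.
D = 23.20 × (0.6879 − 0.2860) + 2.51 × 0.2860 = 9.321 + 0.7179 = 10.04 mg/L.
DO = C_s − D = 11.2 − 10.04 = 1.161 mg/L.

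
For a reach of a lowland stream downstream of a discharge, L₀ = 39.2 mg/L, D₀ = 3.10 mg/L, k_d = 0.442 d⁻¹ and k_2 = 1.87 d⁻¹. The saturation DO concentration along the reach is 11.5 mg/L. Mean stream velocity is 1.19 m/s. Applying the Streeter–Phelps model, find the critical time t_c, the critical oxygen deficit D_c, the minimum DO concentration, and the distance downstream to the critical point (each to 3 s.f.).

With k_2/k_d = 4.231 and 1 − D₀(k_2−k_d)/(k_d L₀) = 0.7445,
t_c = ln(4.231 × 0.7445) / (1.87 − 0.442) = ln(3.150) / 1.428 = 1.147/1.428 = 0.8035 d.
D_c = (k_d/k_2) L₀ e^(−k_d t_c) = (0.442/1.87) × 39.2 × e^(−0.442×0.8035) = 0.2364 × 39.2 × 0.7011 = 6.496 mg/L.
Minimum DO = C_s − D_c = 11.5 − 6.496 = 5.004 mg/L.
x_c = v t_c = 1.19 m/s × 0.8035 d × 86400 s/d = 82610 m ≈ 82.6 km.

t_c ≈ 0.803 d; D_c ≈ 6.50 mg/L; min DO ≈ 5.00 mg/L; x_c ≈ 82.6 km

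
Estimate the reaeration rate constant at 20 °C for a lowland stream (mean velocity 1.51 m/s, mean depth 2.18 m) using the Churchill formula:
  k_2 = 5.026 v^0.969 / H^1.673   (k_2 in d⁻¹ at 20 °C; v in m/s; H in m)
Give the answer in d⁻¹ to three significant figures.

k_2 ≈ 2.03 d⁻¹

k_2 = 5.026 × 1.51^0.969 / 2.18^1.673 = 5.026 × 1.491 / 3.683 = 2.034 d⁻¹.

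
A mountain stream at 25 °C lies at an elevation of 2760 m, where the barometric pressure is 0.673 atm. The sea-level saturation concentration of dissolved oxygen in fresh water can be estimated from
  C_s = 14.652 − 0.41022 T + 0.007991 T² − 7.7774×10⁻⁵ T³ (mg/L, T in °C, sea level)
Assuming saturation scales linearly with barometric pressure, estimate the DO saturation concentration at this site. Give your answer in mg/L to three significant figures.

At sea level: C_s = 14.652 − 0.41022×25 + 0.007991×25² − 7.7774×10⁻⁵×25³ = 8.176 mg/L.
Pressure correction: C_s' = 8.176 × 0.673 = 5.502 mg/L.

C_s ≈ 5.50 mg/L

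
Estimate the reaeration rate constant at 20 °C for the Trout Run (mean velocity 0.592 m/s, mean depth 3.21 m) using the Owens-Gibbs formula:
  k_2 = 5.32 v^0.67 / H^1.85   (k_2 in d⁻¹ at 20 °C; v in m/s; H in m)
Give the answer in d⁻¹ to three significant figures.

k_2 = 5.32 × 0.592^0.67 / 3.21^1.85 = 5.32 × 0.7038 / 8.650 = 0.4328 d⁻¹.

k_2 ≈ 0.433 d⁻¹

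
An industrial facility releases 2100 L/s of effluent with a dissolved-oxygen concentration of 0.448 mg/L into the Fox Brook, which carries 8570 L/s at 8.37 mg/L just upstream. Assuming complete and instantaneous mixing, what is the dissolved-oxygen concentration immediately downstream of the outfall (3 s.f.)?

Flow-weighted mixing: C = (Q_r C_r + Q_w C_w)/(Q_r + Q_w)
= (8570×8.37 + 2100×0.448)/(8570 + 2100) = 72670/10670 = 6.811 mg/L.

6.81 mg/L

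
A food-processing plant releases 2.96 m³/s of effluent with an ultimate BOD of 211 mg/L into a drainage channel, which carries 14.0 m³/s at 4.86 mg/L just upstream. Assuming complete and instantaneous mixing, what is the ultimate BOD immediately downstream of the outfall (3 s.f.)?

40.8 mg/L

Flow-weighted mixing: C = (Q_r C_r + Q_w C_w)/(Q_r + Q_w)
= (14.0×4.86 + 2.96×211)/(14.0 + 2.96) = 692.6/16.96 = 40.84 mg/L.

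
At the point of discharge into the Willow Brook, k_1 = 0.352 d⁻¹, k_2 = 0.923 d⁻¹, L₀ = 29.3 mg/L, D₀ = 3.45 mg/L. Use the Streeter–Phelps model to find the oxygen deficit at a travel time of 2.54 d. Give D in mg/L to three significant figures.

k_1 L₀/(k_2−k_1) = 0.352×29.3/(0.923−0.352) = 10.31/0.5710 = 18.06 mg/L.
e^(−k_1 t) = e^(−0.352×2.540) = 0.4090; e^(−k_2 t) = e^(−0.923×2.540) = 0.09590.
D = 18.06 × (0.4090 − 0.09590) + 3.45 × 0.09590 = 5.655 + 0.3309 = 5.986 mg/L.

D ≈ 5.99 mg/L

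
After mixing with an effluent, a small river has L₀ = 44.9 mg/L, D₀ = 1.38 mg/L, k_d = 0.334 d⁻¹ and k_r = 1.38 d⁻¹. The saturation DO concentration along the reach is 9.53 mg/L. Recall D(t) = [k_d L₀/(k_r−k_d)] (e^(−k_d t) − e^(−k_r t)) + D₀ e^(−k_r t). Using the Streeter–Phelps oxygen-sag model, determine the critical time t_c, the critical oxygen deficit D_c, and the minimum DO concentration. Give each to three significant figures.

t_c = [1/(k_r−k_d)] ln[(k_r/k_d)(1 − D₀(k_r−k_d)/(k_d L₀))]
= [1/(1.38−0.334)] ln[(1.38/0.334)(1 − 1.38×1.046/(0.334×44.9))]
= (1/1.046) ln[4.132 × 0.9037] = 0.9560 × ln(3.734) = 0.9560 × 1.317 = 1.260 d.
L(t_c) = L₀ e^(−k_d t_c) = 44.9 × 0.6566 = 29.48 mg/L, and at the critical point k_r D_c = k_d L, so D_c = (0.334/1.38) × 29.48 = 7.135 mg/L.
Minimum DO = C_s − D_c = 9.53 − 7.135 = 2.395 mg/L.

t_c ≈ 1.26 d; D_c ≈ 7.14 mg/L; min DO ≈ 2.39 mg/L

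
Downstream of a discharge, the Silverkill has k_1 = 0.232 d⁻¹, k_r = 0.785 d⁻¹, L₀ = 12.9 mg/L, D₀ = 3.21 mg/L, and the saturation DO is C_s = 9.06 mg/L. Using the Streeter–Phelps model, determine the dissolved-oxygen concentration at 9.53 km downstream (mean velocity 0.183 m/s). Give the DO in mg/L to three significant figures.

Travel time t = x/v = 9.53 km / (0.183 m/s) = 9530 m / 0.183 m/s = 52080 s = 0.6027 d.
k_1 L₀/(k_r−k_1) = 0.232×12.9/(0.785−0.232) = 2.993/0.5530 = 5.412 mg/L.
e^(−k_1 t) = e^(−0.232×0.6027) = 0.8695; e^(−k_r t) = e^(−0.785×0.6027) = 0.6230.
D = 5.412 × (0.8695 − 0.6230) + 3.21 × 0.6230 = 1.334 + 2.000 = 3.334 mg/L.
DO = C_s − D = 9.06 − 3.334 = 5.726 mg/L.

DO ≈ 5.73 mg/L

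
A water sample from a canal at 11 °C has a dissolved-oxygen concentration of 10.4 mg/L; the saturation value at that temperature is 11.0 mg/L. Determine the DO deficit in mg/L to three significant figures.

D = C_s − C = 11.0 − 10.4 = 0.600 mg/L.

D ≈ 0.600 mg/L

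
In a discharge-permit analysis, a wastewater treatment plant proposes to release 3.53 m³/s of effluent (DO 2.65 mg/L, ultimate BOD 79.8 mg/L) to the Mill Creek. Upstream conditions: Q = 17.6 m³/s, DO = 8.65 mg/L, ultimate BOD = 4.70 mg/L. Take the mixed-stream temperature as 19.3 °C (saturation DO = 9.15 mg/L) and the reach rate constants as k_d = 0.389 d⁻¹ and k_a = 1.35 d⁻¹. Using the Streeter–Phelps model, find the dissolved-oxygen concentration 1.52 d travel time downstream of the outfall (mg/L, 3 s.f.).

DO ≈ 5.99 mg/L

Mixed DO = (17.6×8.65 + 3.53×2.65)/(17.6+3.53) = 161.6/21.13 = 7.648 mg/L.
Mixed L₀ = (17.6×4.70 + 3.53×79.8)/(21.13) = 364.4/21.13 = 17.25 mg/L.
Initial deficit D₀ = C_s − DO₀ = 9.15 − 7.648 = 1.502 mg/L.
D(1.52) = [0.389×17.25/(1.35−0.389)](e^(−0.389×1.52) − e^(−1.35×1.52)) + 1.502 e^(−1.35×1.52)
= 6.981 × (0.5536 − 0.1285) + 1.502 × 0.1285 = 3.161 mg/L.
DO = 9.15 − 3.161 = 5.989 mg/L.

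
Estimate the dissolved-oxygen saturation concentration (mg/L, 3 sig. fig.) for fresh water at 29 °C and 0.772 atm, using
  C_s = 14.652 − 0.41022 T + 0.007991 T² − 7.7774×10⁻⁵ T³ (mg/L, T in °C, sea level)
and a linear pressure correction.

At sea level: C_s = 14.652 − 0.41022×29 + 0.007991×29² − 7.7774×10⁻⁵×29³ = 7.579 mg/L.
Pressure correction: C_s' = 7.579 × 0.772 = 5.851 mg/L.

C_s ≈ 5.85 mg/L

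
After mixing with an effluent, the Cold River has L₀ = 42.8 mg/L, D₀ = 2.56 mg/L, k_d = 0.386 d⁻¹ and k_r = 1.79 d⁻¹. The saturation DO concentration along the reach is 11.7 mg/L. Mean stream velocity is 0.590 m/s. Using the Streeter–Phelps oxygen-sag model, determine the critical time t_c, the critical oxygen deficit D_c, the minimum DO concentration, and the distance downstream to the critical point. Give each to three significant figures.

t_c ≈ 0.918 d; D_c ≈ 6.48 mg/L; min DO ≈ 5.22 mg/L; x_c ≈ 46.8 km

t_c = [1/(k_r−k_d)] ln[(k_r/k_d)(1 − D₀(k_r−k_d)/(k_d L₀))]
= [1/(1.79−0.386)] ln[(1.79/0.386)(1 − 2.56×1.404/(0.386×42.8))]
= (1/1.404) ln[4.637 × 0.7824] = 0.7123 × ln(3.628) = 0.7123 × 1.289 = 0.9179 d.
D_c = (k_d/k_r) L₀ e^(−k_d t_c) = (0.386/1.79) × 42.8 × e^(−0.386×0.9179) = 0.2156 × 42.8 × 0.7016 = 6.476 mg/L.
Minimum DO = C_s − D_c = 11.7 − 6.476 = 5.224 mg/L.
x_c = v t_c = 0.590 m/s × 0.9179 d × 86400 s/d = 46790 m ≈ 46.8 km.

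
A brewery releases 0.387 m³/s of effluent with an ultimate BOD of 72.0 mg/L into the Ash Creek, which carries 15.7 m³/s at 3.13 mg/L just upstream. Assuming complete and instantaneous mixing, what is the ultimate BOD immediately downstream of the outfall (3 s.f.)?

4.79 mg/L

Flow-weighted mixing: C = (Q_r C_r + Q_w C_w)/(Q_r + Q_w)
= (15.7×3.13 + 0.387×72.0)/(15.7 + 0.387) = 77.00/16.09 = 4.787 mg/L.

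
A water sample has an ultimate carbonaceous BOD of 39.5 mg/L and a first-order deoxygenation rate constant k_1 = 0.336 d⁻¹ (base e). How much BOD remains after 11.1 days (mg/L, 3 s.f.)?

L_t = L₀ e^(−k_1 t) = 39.5 × e^(−0.336×11.1) = 39.5 × 0.02400 = 0.9481 mg/L.

L ≈ 0.948 mg/L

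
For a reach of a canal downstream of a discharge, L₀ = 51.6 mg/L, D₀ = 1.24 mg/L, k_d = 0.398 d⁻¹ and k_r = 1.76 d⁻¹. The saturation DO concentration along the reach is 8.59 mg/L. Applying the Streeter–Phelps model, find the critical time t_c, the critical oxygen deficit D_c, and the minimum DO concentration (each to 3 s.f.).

t_c ≈ 1.03 d; D_c ≈ 7.75 mg/L; min DO ≈ 0.841 mg/L

With k_r/k_d = 4.422 and 1 − D₀(k_r−k_d)/(k_d L₀) = 0.9178,
t_c = ln(4.422 × 0.9178) / (1.76 − 0.398) = ln(4.058) / 1.362 = 1.401/1.362 = 1.028 d.
L(t_c) = L₀ e^(−k_d t_c) = 51.6 × 0.6641 = 34.27 mg/L, and at the critical point k_r D_c = k_d L, so D_c = (0.398/1.76) × 34.27 = 7.749 mg/L.
Minimum DO = C_s − D_c = 8.59 − 7.749 = 0.8410 mg/L.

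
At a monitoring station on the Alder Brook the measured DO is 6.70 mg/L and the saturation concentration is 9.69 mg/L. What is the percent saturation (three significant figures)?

69.1 % saturation

% saturation = C/C_s × 100 = 6.70/9.69 × 100 = 69.1 %.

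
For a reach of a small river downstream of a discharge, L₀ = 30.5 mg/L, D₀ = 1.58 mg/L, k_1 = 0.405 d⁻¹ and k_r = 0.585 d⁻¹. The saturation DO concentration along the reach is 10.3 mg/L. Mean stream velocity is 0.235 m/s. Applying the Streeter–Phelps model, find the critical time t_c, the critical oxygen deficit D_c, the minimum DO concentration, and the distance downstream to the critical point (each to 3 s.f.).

With k_r/k_1 = 1.444 and 1 − D₀(k_r−k_1)/(k_1 L₀) = 0.9770,
t_c = ln(1.444 × 0.9770) / (0.585 − 0.405) = ln(1.411) / 0.1800 = 0.3444/0.1800 = 1.914 d.
L(t_c) = L₀ e^(−k_1 t_c) = 30.5 × 0.4607 = 14.05 mg/L, and at the critical point k_r D_c = k_1 L, so D_c = (0.405/0.585) × 14.05 = 9.728 mg/L.
Minimum DO = C_s − D_c = 10.3 − 9.728 = 0.5718 mg/L.
x_c = v t_c = 0.235 m/s × 1.914 d × 86400 s/d = 38850 m ≈ 38.9 km.

t_c ≈ 1.91 d; D_c ≈ 9.73 mg/L; min DO ≈ 0.572 mg/L; x_c ≈ 38.9 km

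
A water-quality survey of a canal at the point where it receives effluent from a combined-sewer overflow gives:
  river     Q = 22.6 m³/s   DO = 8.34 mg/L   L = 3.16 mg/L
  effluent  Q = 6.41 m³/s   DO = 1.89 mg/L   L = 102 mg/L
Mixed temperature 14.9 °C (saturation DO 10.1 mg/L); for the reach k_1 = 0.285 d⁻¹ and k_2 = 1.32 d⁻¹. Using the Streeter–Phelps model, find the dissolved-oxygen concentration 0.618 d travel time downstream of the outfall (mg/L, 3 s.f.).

DO ≈ 5.96 mg/L

Mixed DO = (22.6×8.34 + 6.41×1.89)/(22.6+6.41) = 200.6/29.01 = 6.915 mg/L.
Mixed L₀ = (22.6×3.16 + 6.41×102)/(29.01) = 725.2/29.01 = 25.00 mg/L.
Initial deficit D₀ = C_s − DO₀ = 10.1 − 6.915 = 3.185 mg/L.
D(0.618) = [0.285×25.00/(1.32−0.285)](e^(−0.285×0.618) − e^(−1.32×0.618)) + 3.185 e^(−1.32×0.618)
= 6.884 × (0.8385 − 0.4423) + 3.185 × 0.4423 = 4.136 mg/L.
DO = 10.1 − 4.136 = 5.964 mg/L.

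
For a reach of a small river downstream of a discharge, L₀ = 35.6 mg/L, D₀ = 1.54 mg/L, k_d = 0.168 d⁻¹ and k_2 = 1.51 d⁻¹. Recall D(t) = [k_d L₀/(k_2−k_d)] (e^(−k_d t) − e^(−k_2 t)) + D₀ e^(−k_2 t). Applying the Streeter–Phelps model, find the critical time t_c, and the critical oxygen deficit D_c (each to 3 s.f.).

At the critical point dD/dt = 0, so k_d L₀ e^(−k_d t) = k_2 D. Substituting D(t) from the Streeter–Phelps equation and solving for t gives
t_c = ln[(k_2/k_d)(1 − D₀(k_2−k_d)/(k_d L₀))] / (k_2−k_d).
Here k_2−k_d = 1.342 d⁻¹ and 1 − D₀(k_2−k_d)/(k_d L₀) = 1 − 1.54×1.342/(0.168×35.6) = 0.6544, so
t_c = ln(8.988 × 0.6544) / 1.342 = 1.772 / 1.342 = 1.320 d.
D_c = (k_d/k_2) L₀ e^(−k_d t_c) = (0.168/1.51) × 35.6 × e^(−0.168×1.320) = 0.1113 × 35.6 × 0.8011 = 3.173 mg/L.

t_c ≈ 1.32 d; D_c ≈ 3.17 mg/L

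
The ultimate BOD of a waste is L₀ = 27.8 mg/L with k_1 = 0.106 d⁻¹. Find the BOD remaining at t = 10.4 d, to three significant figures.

L ≈ 9.23 mg/L

L_t = L₀ e^(−k_1 t) = 27.8 × e^(−0.106×10.4) = 27.8 × 0.3321 = 9.232 mg/L.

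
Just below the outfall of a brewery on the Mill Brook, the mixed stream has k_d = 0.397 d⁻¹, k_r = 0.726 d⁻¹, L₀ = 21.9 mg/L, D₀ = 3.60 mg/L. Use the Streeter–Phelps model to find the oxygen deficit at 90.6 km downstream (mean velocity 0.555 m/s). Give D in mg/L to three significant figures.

Travel time t = x/v = 90.6 km / (0.555 m/s) = 90600 m / 0.555 m/s = 163200 s = 1.889 d.
k_d L₀/(k_r−k_d) = 0.397×21.9/(0.726−0.397) = 8.694/0.3290 = 26.43 mg/L.
e^(−k_d t) = e^(−0.397×1.889) = 0.4723; e^(−k_r t) = e^(−0.726×1.889) = 0.2537.
D = 26.43 × (0.4723 − 0.2537) + 3.60 × 0.2537 = 5.778 + 0.9132 = 6.691 mg/L.

D ≈ 6.69 mg/L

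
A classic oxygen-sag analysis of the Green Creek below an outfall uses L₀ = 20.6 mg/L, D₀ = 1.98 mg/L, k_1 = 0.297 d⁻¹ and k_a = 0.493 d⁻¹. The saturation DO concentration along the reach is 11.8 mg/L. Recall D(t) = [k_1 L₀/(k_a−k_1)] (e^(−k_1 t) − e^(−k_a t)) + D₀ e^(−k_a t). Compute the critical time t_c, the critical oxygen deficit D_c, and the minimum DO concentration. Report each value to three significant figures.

t_c = [1/(k_a−k_1)] ln[(k_a/k_1)(1 − D₀(k_a−k_1)/(k_1 L₀))]
= [1/(0.493−0.297)] ln[(0.493/0.297)(1 − 1.98×0.1960/(0.297×20.6))]
= (1/0.1960) ln[1.660 × 0.9366] = 5.102 × ln(1.555) = 5.102 × 0.4412 = 2.251 d.
L(t_c) = L₀ e^(−k_1 t_c) = 20.6 × 0.5124 = 10.56 mg/L, and at the critical point k_a D_c = k_1 L, so D_c = (0.297/0.493) × 10.56 = 6.359 mg/L.
Minimum DO = C_s − D_c = 11.8 − 6.359 = 5.441 mg/L.

t_c ≈ 2.25 d; D_c ≈ 6.36 mg/L; min DO ≈ 5.44 mg/L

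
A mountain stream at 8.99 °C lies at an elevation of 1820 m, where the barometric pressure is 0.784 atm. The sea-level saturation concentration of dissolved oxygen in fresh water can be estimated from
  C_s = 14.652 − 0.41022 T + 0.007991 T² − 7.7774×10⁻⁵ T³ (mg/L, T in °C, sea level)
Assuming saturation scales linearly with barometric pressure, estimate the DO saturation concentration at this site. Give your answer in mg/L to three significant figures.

C_s ≈ 9.06 mg/L

At sea level: C_s = 14.652 − 0.41022×8.99 + 0.007991×8.99² − 7.7774×10⁻⁵×8.99³ = 11.55 mg/L.
Pressure correction: C_s' = 11.55 × 0.784 = 9.058 mg/L.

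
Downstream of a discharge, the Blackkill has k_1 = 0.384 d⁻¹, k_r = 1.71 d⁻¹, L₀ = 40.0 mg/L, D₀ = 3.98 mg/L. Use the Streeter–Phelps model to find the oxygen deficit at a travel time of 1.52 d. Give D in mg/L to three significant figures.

D ≈ 5.90 mg/L

k_1 L₀/(k_r−k_1) = 0.384×40.0/(1.71−0.384) = 15.36/1.326 = 11.58 mg/L.
e^(−k_1 t) = e^(−0.384×1.520) = 0.5578; e^(−k_r t) = e^(−1.71×1.520) = 0.07433.
D = 11.58 × (0.5578 − 0.07433) + 3.98 × 0.07433 = 5.601 + 0.2958 = 5.897 mg/L.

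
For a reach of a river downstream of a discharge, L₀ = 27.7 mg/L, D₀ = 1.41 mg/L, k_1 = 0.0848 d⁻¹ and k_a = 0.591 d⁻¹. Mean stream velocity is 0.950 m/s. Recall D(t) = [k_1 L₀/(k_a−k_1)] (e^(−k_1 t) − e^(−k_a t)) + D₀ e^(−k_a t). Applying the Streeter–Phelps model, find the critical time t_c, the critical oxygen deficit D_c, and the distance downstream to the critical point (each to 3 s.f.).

t_c ≈ 3.12 d; D_c ≈ 3.05 mg/L; x_c ≈ 256 km

At the critical point dD/dt = 0, so k_1 L₀ e^(−k_1 t) = k_a D. Substituting D(t) from the Streeter–Phelps equation and solving for t gives
t_c = ln[(k_a/k_1)(1 − D₀(k_a−k_1)/(k_1 L₀))] / (k_a−k_1).
Here k_a−k_1 = 0.5062 d⁻¹ and 1 − D₀(k_a−k_1)/(k_1 L₀) = 1 − 1.41×0.5062/(0.0848×27.7) = 0.6961, so
t_c = ln(6.969 × 0.6961) / 0.5062 = 1.579 / 0.5062 = 3.120 d.
L(t_c) = L₀ e^(−k_1 t_c) = 27.7 × 0.7675 = 21.26 mg/L, and at the critical point k_a D_c = k_1 L, so D_c = (0.0848/0.591) × 21.26 = 3.051 mg/L.
x_c = v t_c = 0.950 m/s × 3.120 d × 86400 s/d = 256100 m ≈ 256 km.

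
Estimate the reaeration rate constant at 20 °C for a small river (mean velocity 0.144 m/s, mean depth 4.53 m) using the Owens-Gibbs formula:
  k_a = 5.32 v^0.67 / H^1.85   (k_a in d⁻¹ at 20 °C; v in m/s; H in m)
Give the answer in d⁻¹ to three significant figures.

k_a = 5.32 × 0.144^0.67 / 4.53^1.85 = 5.32 × 0.2730 / 16.36 = 0.08876 d⁻¹.

k_a ≈ 0.0888 d⁻¹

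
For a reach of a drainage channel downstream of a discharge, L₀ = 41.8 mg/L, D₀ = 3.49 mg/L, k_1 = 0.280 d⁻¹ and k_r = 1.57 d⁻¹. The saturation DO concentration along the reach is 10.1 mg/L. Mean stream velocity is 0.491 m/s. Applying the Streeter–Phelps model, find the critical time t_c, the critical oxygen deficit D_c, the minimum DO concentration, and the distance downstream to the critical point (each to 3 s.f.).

t_c = [1/(k_r−k_1)] ln[(k_r/k_1)(1 − D₀(k_r−k_1)/(k_1 L₀))]
= [1/(1.57−0.280)] ln[(1.57/0.280)(1 − 3.49×1.290/(0.280×41.8))]
= (1/1.290) ln[5.607 × 0.6153] = 0.7752 × ln(3.450) = 0.7752 × 1.238 = 0.9600 d.
L(t_c) = L₀ e^(−k_1 t_c) = 41.8 × 0.7643 = 31.95 mg/L, and at the critical point k_r D_c = k_1 L, so D_c = (0.280/1.57) × 31.95 = 5.698 mg/L.
Minimum DO = C_s − D_c = 10.1 − 5.698 = 4.402 mg/L.
x_c = v t_c = 0.491 m/s × 0.9600 d × 86400 s/d = 40730 m ≈ 40.7 km.

t_c ≈ 0.960 d; D_c ≈ 5.70 mg/L; min DO ≈ 4.40 mg/L; x_c ≈ 40.7 km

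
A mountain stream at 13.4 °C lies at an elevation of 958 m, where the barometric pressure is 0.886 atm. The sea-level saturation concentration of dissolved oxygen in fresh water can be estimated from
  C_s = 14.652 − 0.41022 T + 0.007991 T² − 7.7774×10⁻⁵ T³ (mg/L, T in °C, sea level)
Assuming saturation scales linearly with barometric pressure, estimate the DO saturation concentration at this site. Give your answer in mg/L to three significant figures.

C_s ≈ 9.22 mg/L

At sea level: C_s = 14.652 − 0.41022×13.4 + 0.007991×13.4² − 7.7774×10⁻⁵×13.4³ = 10.40 mg/L.
Pressure correction: C_s' = 10.40 × 0.886 = 9.217 mg/L.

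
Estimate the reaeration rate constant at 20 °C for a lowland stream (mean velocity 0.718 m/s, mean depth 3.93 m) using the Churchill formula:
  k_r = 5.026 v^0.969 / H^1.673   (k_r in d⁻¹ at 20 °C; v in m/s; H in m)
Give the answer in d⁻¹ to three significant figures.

k_r = 5.026 × 0.718^0.969 / 3.93^1.673 = 5.026 × 0.7254 / 9.872 = 0.3693 d⁻¹.

k_r ≈ 0.369 d⁻¹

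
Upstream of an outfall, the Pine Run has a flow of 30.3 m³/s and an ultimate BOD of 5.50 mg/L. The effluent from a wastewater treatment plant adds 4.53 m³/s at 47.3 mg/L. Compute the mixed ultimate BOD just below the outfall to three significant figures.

Flow-weighted mixing: C = (Q_r C_r + Q_w C_w)/(Q_r + Q_w)
= (30.3×5.50 + 4.53×47.3)/(30.3 + 4.53) = 380.9/34.83 = 10.94 mg/L.

10.9 mg/L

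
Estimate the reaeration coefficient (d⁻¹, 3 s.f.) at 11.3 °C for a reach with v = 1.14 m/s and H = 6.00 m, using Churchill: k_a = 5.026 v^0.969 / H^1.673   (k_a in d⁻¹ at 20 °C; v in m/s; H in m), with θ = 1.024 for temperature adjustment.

k_a ≈ 0.232 d⁻¹

k_a(20) = 5.026 × 1.14^0.969 / 6.00^1.673 = 5.026 × 1.135 / 20.04 = 0.2848 d⁻¹.
k_a(11.3) = 0.2848 × 1.024^(11.3−20) = 0.2848 × 0.8136 = 0.2317 d⁻¹.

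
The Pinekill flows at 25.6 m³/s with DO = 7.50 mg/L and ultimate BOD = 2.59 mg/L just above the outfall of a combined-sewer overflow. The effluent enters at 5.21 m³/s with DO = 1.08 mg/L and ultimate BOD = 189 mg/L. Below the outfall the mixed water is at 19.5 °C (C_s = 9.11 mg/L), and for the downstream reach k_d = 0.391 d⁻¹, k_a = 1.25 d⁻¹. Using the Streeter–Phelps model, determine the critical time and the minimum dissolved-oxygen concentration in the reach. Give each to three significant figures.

Mixed DO = (25.6×7.50 + 5.21×1.08)/(25.6+5.21) = 197.6/30.81 = 6.414 mg/L.
Mixed L₀ = (25.6×2.59 + 5.21×189)/(30.81) = 1051/30.81 = 34.11 mg/L.
Initial deficit D₀ = C_s − DO₀ = 9.11 − 6.414 = 2.696 mg/L.
t_c = (1/0.8590) ln[(1.25/0.391)(1 − 2.696×0.8590/(0.391×34.11))] = 1.164 × ln(2.642) = 1.131 d.
D_c = (0.391/1.25) × 34.11 × e^(−0.391×1.131) = 0.3128 × 34.11 × 0.6426 = 6.857 mg/L.
Minimum DO = 9.11 − 6.857 = 2.253 mg/L.

t_c ≈ 1.13 d; minimum DO ≈ 2.25 mg/L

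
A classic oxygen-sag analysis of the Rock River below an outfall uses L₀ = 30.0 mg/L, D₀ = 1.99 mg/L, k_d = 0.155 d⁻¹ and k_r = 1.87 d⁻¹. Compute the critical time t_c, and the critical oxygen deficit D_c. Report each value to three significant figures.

t_c = [1/(k_r−k_d)] ln[(k_r/k_d)(1 − D₀(k_r−k_d)/(k_d L₀))]
= [1/(1.87−0.155)] ln[(1.87/0.155)(1 − 1.99×1.715/(0.155×30.0))]
= (1/1.715) ln[12.06 × 0.2661] = 0.5831 × ln(3.210) = 0.5831 × 1.166 = 0.6800 d.
D_c = (k_d/k_r) L₀ e^(−k_d t_c) = (0.155/1.87) × 30.0 × e^(−0.155×0.6800) = 0.08289 × 30.0 × 0.9000 = 2.238 mg/L.

t_c ≈ 0.680 d; D_c ≈ 2.24 mg/L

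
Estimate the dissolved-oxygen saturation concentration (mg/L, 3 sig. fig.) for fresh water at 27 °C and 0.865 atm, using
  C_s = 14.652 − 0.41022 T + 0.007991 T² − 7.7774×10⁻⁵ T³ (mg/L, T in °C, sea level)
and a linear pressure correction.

C_s ≈ 6.81 mg/L

At sea level: C_s = 14.652 − 0.41022×27 + 0.007991×27² − 7.7774×10⁻⁵×27³ = 7.871 mg/L.
Pressure correction: C_s' = 7.871 × 0.865 = 6.808 mg/L.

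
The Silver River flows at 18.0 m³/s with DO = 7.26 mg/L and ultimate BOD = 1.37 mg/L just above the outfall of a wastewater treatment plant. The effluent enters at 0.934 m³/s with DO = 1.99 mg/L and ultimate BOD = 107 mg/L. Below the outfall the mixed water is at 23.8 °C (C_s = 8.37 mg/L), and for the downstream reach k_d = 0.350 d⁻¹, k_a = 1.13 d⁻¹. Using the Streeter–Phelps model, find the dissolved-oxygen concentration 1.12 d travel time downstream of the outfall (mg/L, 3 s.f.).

DO ≈ 6.82 mg/L

Mixed DO = (18.0×7.26 + 0.934×1.99)/(18.0+0.934) = 132.5/18.93 = 7.000 mg/L.
Mixed L₀ = (18.0×1.37 + 0.934×107)/(18.93) = 124.6/18.93 = 6.581 mg/L.
Initial deficit D₀ = C_s − DO₀ = 8.37 − 7.000 = 1.370 mg/L.
D(1.12) = [0.350×6.581/(1.13−0.350)](e^(−0.350×1.12) − e^(−1.13×1.12)) + 1.370 e^(−1.13×1.12)
= 2.953 × (0.6757 − 0.2821) + 1.370 × 0.2821 = 1.549 mg/L.
DO = 8.37 − 1.549 = 6.821 mg/L.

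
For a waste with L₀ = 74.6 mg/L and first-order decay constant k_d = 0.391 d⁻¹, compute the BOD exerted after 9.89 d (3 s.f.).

y_t = L₀(1 − e^(−k_d t)) = 74.6 × (1 − e^(−0.391×9.89))
= 74.6 × (1 − 0.02092) = 74.6 × 0.9791 = 73.04 mg/L.

y ≈ 73.0 mg/L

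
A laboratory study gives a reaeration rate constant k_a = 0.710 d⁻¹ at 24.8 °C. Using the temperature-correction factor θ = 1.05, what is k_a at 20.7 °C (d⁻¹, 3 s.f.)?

k_a ≈ 0.581 d⁻¹

k_a(T₂) = k_a(T₁) · θ^(T₂−T₁) = 0.710 × 1.05^(20.7−24.8)
= 0.710 × 1.05^-4.10 = 0.710 × 0.8187 = 0.5813 d⁻¹.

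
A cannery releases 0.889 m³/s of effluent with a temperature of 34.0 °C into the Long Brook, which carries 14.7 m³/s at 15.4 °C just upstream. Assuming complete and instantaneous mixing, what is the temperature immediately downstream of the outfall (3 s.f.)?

16.5 °C

Flow-weighted mixing: C = (Q_r C_r + Q_w C_w)/(Q_r + Q_w)
= (14.7×15.4 + 0.889×34.0)/(14.7 + 0.889) = 256.6/15.59 = 16.46 °C.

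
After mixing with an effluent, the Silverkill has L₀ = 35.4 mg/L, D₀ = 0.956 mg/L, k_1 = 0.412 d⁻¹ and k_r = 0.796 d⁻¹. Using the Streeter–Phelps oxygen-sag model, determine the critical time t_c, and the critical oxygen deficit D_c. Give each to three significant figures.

t_c ≈ 1.65 d; D_c ≈ 9.29 mg/L

With k_r/k_1 = 1.932 and 1 − D₀(k_r−k_1)/(k_1 L₀) = 0.9748,
t_c = ln(1.932 × 0.9748) / (0.796 − 0.412) = ln(1.883) / 0.3840 = 0.6331/0.3840 = 1.649 d.
D_c = (k_1/k_r) L₀ e^(−k_1 t_c) = (0.412/0.796) × 35.4 × e^(−0.412×1.649) = 0.5176 × 35.4 × 0.5070 = 9.290 mg/L.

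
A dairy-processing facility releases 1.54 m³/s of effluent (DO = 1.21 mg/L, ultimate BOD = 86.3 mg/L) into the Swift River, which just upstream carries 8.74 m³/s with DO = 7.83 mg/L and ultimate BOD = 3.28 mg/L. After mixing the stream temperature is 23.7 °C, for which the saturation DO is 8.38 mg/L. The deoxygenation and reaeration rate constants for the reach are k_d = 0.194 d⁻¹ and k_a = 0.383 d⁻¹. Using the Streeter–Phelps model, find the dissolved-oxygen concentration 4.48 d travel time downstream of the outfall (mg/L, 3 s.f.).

DO ≈ 4.24 mg/L

Mixed DO = (8.74×7.83 + 1.54×1.21)/(8.74+1.54) = 70.30/10.28 = 6.838 mg/L.
Mixed L₀ = (8.74×3.28 + 1.54×86.3)/(10.28) = 161.6/10.28 = 15.72 mg/L.
Initial deficit D₀ = C_s − DO₀ = 8.38 − 6.838 = 1.542 mg/L.
D(4.48) = [0.194×15.72/(0.383−0.194)](e^(−0.194×4.48) − e^(−0.383×4.48)) + 1.542 e^(−0.383×4.48)
= 16.13 × (0.4193 − 0.1798) + 1.542 × 0.1798 = 4.141 mg/L.
DO = 8.38 − 4.141 = 4.239 mg/L.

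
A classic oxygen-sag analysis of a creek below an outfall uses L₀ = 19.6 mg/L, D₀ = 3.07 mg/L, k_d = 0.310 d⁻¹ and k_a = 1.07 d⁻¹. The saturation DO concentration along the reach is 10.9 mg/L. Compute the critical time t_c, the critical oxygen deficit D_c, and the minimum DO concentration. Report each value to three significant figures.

t_c ≈ 0.993 d; D_c ≈ 4.17 mg/L; min DO ≈ 6.73 mg/L

At the critical point dD/dt = 0, so k_d L₀ e^(−k_d t) = k_a D. Substituting D(t) from the Streeter–Phelps equation and solving for t gives
t_c = ln[(k_a/k_d)(1 − D₀(k_a−k_d)/(k_d L₀))] / (k_a−k_d).
Here k_a−k_d = 0.7600 d⁻¹ and 1 − D₀(k_a−k_d)/(k_d L₀) = 1 − 3.07×0.7600/(0.310×19.6) = 0.6160, so
t_c = ln(3.452 × 0.6160) / 0.7600 = 0.7543 / 0.7600 = 0.9925 d.
D_c = (k_d/k_a) L₀ e^(−k_d t_c) = (0.310/1.07) × 19.6 × e^(−0.310×0.9925) = 0.2897 × 19.6 × 0.7351 = 4.175 mg/L.
Minimum DO = C_s − D_c = 10.9 − 4.175 = 6.725 mg/L.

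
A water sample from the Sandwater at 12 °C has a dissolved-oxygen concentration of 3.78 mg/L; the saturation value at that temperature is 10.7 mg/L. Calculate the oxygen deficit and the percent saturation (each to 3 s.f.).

D ≈ 6.92 mg/L; 35.3 % saturation

D = C_s − C = 10.7 − 3.78 = 6.92 mg/L.
% saturation = 3.78/10.7 × 100 = 35.3 %.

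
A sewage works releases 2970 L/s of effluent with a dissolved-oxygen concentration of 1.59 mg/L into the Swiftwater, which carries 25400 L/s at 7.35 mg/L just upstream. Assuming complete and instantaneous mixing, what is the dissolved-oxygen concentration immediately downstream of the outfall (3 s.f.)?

6.75 mg/L

Flow-weighted mixing: C = (Q_r C_r + Q_w C_w)/(Q_r + Q_w)
= (25400×7.35 + 2970×1.59)/(25400 + 2970) = 191400/28370 = 6.747 mg/L.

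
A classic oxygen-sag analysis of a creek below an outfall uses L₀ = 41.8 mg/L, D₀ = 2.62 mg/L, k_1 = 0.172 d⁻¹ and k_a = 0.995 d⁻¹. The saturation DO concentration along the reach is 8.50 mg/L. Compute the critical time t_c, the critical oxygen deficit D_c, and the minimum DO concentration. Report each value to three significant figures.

t_c = [1/(k_a−k_1)] ln[(k_a/k_1)(1 − D₀(k_a−k_1)/(k_1 L₀))]
= [1/(0.995−0.172)] ln[(0.995/0.172)(1 − 2.62×0.8230/(0.172×41.8))]
= (1/0.8230) ln[5.785 × 0.7001] = 1.215 × ln(4.050) = 1.215 × 1.399 = 1.700 d.
D_c = (k_1/k_a) L₀ e^(−k_1 t_c) = (0.172/0.995) × 41.8 × e^(−0.172×1.700) = 0.1729 × 41.8 × 0.7465 = 5.394 mg/L.
Minimum DO = C_s − D_c = 8.50 − 5.394 = 3.106 mg/L.

t_c ≈ 1.70 d; D_c ≈ 5.39 mg/L; min DO ≈ 3.11 mg/L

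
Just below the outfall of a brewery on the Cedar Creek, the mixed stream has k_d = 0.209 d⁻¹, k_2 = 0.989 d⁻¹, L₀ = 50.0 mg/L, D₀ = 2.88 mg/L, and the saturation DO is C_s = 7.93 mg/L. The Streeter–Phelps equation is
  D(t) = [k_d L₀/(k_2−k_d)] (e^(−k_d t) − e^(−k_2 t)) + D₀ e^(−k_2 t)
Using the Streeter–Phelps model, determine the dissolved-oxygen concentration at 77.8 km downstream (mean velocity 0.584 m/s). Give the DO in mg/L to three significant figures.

Travel time t = x/v = 77.8 km / (0.584 m/s) = 77800 m / 0.584 m/s = 133200 s = 1.542 d.
k_d L₀/(k_2−k_d) = 0.209×50.0/(0.989−0.209) = 10.45/0.7800 = 13.40 mg/L.
e^(−k_d t) = e^(−0.209×1.542) = 0.7245; e^(−k_2 t) = e^(−0.989×1.542) = 0.2176.
D = 13.40 × (0.7245 − 0.2176) + 2.88 × 0.2176 = 6.791 + 0.6268 = 7.418 mg/L.
DO = C_s − D = 7.93 − 7.418 = 0.5124 mg/L.

DO ≈ 0.512 mg/L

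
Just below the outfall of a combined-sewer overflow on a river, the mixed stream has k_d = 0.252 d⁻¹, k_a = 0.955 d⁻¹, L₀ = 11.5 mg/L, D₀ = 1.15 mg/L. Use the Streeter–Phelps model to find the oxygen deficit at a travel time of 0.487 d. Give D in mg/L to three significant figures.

k_d L₀/(k_a−k_d) = 0.252×11.5/(0.955−0.252) = 2.898/0.7030 = 4.122 mg/L.
e^(−k_d t) = e^(−0.252×0.4870) = 0.8845; e^(−k_a t) = e^(−0.955×0.4870) = 0.6281.
D = 4.122 × (0.8845 − 0.6281) + 1.15 × 0.6281 = 1.057 + 0.7223 = 1.779 mg/L.

D ≈ 1.78 mg/L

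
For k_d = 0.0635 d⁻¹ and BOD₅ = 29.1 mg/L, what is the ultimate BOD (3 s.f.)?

BOD₅ = L₀(1 − e^(−5k_d)) ⇒ L₀ = BOD₅ / (1 − e^(−5×0.0635))
= 29.1 / (1 − 0.7280) = 29.1 / 0.2720 = 107.0 mg/L.

L₀ ≈ 107 mg/L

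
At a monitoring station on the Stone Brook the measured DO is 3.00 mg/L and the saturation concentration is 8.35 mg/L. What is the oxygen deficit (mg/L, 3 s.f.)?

D = C_s − C = 8.35 − 3.00 = 5.35 mg/L.

D ≈ 5.35 mg/L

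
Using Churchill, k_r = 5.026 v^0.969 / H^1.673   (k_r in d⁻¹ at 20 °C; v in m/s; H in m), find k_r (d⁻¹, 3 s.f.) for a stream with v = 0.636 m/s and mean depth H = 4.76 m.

k_r ≈ 0.238 d⁻¹

k_r = 5.026 × 0.636^0.969 / 4.76^1.673 = 5.026 × 0.6450 / 13.60 = 0.2383 d⁻¹.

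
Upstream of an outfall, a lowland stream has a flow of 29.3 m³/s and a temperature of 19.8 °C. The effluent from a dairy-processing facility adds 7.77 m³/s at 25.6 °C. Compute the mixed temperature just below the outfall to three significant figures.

Flow-weighted mixing: C = (Q_r C_r + Q_w C_w)/(Q_r + Q_w)
= (29.3×19.8 + 7.77×25.6)/(29.3 + 7.77) = 779.1/37.07 = 21.02 °C.

21.0 °C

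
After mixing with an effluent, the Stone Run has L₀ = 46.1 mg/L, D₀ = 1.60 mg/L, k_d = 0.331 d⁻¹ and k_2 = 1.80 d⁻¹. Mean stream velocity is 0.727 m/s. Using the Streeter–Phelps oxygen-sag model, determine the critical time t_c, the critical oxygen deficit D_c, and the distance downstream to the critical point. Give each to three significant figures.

t_c ≈ 1.04 d; D_c ≈ 6.01 mg/L; x_c ≈ 65.3 km

t_c = [1/(k_2−k_d)] ln[(k_2/k_d)(1 − D₀(k_2−k_d)/(k_d L₀))]
= [1/(1.80−0.331)] ln[(1.80/0.331)(1 − 1.60×1.469/(0.331×46.1))]
= (1/1.469) ln[5.438 × 0.8460] = 0.6807 × ln(4.600) = 0.6807 × 1.526 = 1.039 d.
D_c = (k_d/k_2) L₀ e^(−k_d t_c) = (0.331/1.80) × 46.1 × e^(−0.331×1.039) = 0.1839 × 46.1 × 0.7090 = 6.011 mg/L.
x_c = v t_c = 0.727 m/s × 1.039 d × 86400 s/d = 65260 m ≈ 65.3 km.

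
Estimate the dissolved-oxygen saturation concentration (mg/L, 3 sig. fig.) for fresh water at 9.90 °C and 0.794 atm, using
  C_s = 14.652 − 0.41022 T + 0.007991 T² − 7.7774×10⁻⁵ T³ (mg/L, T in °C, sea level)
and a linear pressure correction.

C_s ≈ 8.97 mg/L

At sea level: C_s = 14.652 − 0.41022×9.90 + 0.007991×9.90² − 7.7774×10⁻⁵×9.90³ = 11.30 mg/L.
Pressure correction: C_s' = 11.30 × 0.794 = 8.971 mg/L.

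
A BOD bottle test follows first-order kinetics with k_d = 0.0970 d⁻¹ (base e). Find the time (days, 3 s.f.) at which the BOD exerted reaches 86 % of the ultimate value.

y/L₀ = 1 − e^(−k_d t) = 0.86 ⇒ e^(−k_d t) = 0.140
t = −ln(0.140) / 0.0970 = 1.966 / 0.0970 = 20.27 d.

t ≈ 20.3 d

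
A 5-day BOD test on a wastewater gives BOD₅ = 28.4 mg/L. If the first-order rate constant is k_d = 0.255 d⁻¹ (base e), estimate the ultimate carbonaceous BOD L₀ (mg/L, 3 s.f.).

L₀ ≈ 39.4 mg/L

BOD₅ = L₀(1 − e^(−5k_d)) ⇒ L₀ = BOD₅ / (1 − e^(−5×0.255))
= 28.4 / (1 − 0.2794) = 28.4 / 0.7206 = 39.41 mg/L.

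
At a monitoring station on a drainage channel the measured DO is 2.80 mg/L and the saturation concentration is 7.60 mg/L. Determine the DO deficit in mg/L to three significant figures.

D = C_s − C = 7.60 − 2.80 = 4.80 mg/L.

D ≈ 4.80 mg/L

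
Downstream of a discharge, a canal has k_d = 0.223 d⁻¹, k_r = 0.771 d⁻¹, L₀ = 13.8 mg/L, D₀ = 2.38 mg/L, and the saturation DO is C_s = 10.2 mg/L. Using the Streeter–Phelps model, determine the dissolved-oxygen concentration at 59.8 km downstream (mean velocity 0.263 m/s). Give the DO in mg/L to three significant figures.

DO ≈ 7.50 mg/L

Travel time t = x/v = 59.8 km / (0.263 m/s) = 59800 m / 0.263 m/s = 227400 s = 2.632 d.
k_d L₀/(k_r−k_d) = 0.223×13.8/(0.771−0.223) = 3.077/0.5480 = 5.616 mg/L.
e^(−k_d t) = e^(−0.223×2.632) = 0.5561; e^(−k_r t) = e^(−0.771×2.632) = 0.1315.
D = 5.616 × (0.5561 − 0.1315) + 2.38 × 0.1315 = 2.384 + 0.3129 = 2.697 mg/L.
DO = C_s − D = 10.2 − 2.697 = 7.503 mg/L.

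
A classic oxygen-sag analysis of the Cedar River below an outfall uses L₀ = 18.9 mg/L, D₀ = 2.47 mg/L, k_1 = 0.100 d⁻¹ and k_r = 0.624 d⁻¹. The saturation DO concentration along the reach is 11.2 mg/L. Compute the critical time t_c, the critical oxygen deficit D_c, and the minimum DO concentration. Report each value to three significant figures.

t_c ≈ 1.29 d; D_c ≈ 2.66 mg/L; min DO ≈ 8.54 mg/L

At the critical point dD/dt = 0, so k_1 L₀ e^(−k_1 t) = k_r D. Substituting D(t) from the Streeter–Phelps equation and solving for t gives
t_c = ln[(k_r/k_1)(1 − D₀(k_r−k_1)/(k_1 L₀))] / (k_r−k_1).
Here k_r−k_1 = 0.5240 d⁻¹ and 1 − D₀(k_r−k_1)/(k_1 L₀) = 1 − 2.47×0.5240/(0.100×18.9) = 0.3152, so
t_c = ln(6.240 × 0.3152) / 0.5240 = 0.6764 / 0.5240 = 1.291 d.
D_c = (k_1/k_r) L₀ e^(−k_1 t_c) = (0.100/0.624) × 18.9 × e^(−0.100×1.291) = 0.1603 × 18.9 × 0.8789 = 2.662 mg/L.
Minimum DO = C_s − D_c = 11.2 − 2.662 = 8.538 mg/L.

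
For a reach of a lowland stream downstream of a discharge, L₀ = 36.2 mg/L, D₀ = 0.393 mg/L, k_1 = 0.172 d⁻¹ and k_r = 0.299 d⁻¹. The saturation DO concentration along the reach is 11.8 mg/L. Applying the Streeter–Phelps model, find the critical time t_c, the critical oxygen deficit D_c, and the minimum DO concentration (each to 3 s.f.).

t_c ≈ 4.29 d; D_c ≈ 9.96 mg/L; min DO ≈ 1.84 mg/L

t_c = [1/(k_r−k_1)] ln[(k_r/k_1)(1 − D₀(k_r−k_1)/(k_1 L₀))]
= [1/(0.299−0.172)] ln[(0.299/0.172)(1 − 0.393×0.1270/(0.172×36.2))]
= (1/0.1270) ln[1.738 × 0.9920] = 7.874 × ln(1.724) = 7.874 × 0.5449 = 4.291 d.
L(t_c) = L₀ e^(−k_1 t_c) = 36.2 × 0.4781 = 17.31 mg/L, and at the critical point k_r D_c = k_1 L, so D_c = (0.172/0.299) × 17.31 = 9.956 mg/L.
Minimum DO = C_s − D_c = 11.8 − 9.956 = 1.844 mg/L.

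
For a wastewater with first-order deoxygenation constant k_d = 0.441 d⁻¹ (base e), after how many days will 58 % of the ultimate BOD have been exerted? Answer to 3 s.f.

t ≈ 1.97 d

y/L₀ = 1 − e^(−k_d t) = 0.58 ⇒ e^(−k_d t) = 0.420
t = −ln(0.420) / 0.441 = 0.8675 / 0.441 = 1.967 d.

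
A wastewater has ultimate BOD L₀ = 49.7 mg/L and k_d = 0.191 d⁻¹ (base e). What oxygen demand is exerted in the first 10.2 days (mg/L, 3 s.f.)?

y_t = L₀(1 − e^(−k_d t)) = 49.7 × (1 − e^(−0.191×10.2))
= 49.7 × (1 − 0.1425) = 49.7 × 0.8575 = 42.62 mg/L.

y ≈ 42.6 mg/L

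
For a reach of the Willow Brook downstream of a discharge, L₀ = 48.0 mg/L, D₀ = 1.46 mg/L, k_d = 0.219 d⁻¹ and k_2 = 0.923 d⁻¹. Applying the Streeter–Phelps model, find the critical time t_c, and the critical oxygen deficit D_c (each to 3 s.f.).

t_c ≈ 1.90 d; D_c ≈ 7.52 mg/L

t_c = [1/(k_2−k_d)] ln[(k_2/k_d)(1 − D₀(k_2−k_d)/(k_d L₀))]
= [1/(0.923−0.219)] ln[(0.923/0.219)(1 − 1.46×0.7040/(0.219×48.0))]
= (1/0.7040) ln[4.215 × 0.9022] = 1.420 × ln(3.803) = 1.420 × 1.336 = 1.897 d.
D_c = (k_d/k_2) L₀ e^(−k_d t_c) = (0.219/0.923) × 48.0 × e^(−0.219×1.897) = 0.2373 × 48.0 × 0.6600 = 7.517 mg/L.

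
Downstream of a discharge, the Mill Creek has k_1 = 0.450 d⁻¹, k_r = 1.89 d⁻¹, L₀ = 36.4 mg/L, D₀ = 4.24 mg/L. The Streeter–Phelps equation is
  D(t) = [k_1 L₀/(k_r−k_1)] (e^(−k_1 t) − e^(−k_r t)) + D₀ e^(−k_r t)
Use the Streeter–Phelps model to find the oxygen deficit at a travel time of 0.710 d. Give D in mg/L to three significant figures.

D ≈ 6.40 mg/L

k_1 L₀/(k_r−k_1) = 0.450×36.4/(1.89−0.450) = 16.38/1.440 = 11.38 mg/L.
e^(−k_1 t) = e^(−0.450×0.7100) = 0.7265; e^(−k_r t) = e^(−1.89×0.7100) = 0.2613.
D = 11.38 × (0.7265 − 0.2613) + 4.24 × 0.2613 = 5.291 + 1.108 = 6.399 mg/L.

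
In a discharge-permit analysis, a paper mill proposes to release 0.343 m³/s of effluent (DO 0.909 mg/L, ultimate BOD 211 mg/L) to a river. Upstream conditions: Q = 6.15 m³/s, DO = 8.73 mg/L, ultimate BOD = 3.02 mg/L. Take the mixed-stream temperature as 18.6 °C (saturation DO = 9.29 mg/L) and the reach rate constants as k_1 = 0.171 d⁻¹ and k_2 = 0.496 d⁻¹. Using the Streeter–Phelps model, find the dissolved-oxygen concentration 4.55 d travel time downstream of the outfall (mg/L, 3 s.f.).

DO ≈ 6.57 mg/L

Mixed DO = (6.15×8.73 + 0.343×0.909)/(6.15+0.343) = 54.00/6.493 = 8.317 mg/L.
Mixed L₀ = (6.15×3.02 + 0.343×211)/(6.493) = 90.95/6.493 = 14.01 mg/L.
Initial deficit D₀ = C_s − DO₀ = 9.29 − 8.317 = 0.9732 mg/L.
D(4.55) = [0.171×14.01/(0.496−0.171)](e^(−0.171×4.55) − e^(−0.496×4.55)) + 0.9732 e^(−0.496×4.55)
= 7.370 × (0.4593 − 0.1047) + 0.9732 × 0.1047 = 2.715 mg/L.
DO = 9.29 − 2.715 = 6.575 mg/L.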